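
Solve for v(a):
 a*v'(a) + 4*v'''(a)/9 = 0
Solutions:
 v(a) = C1 + Integral(C2*airyai(-2^(1/3)*3^(2/3)*a/2) + C3*airybi(-2^(1/3)*3^(2/3)*a/2), a)


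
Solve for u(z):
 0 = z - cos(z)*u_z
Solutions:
 u(z) = C1 + Integral(z/cos(z), z)


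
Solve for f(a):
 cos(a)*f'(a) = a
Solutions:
 f(a) = C1 + Integral(a/cos(a), a)


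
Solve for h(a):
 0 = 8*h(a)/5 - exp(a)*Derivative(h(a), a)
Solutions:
 h(a) = C1*exp(-8*exp(-a)/5)


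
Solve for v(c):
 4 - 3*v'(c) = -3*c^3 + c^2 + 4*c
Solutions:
 v(c) = C1 + c^4/4 - c^3/9 - 2*c^2/3 + 4*c/3


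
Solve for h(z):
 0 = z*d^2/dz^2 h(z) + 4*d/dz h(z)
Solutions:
 h(z) = C1 + C2/z^3


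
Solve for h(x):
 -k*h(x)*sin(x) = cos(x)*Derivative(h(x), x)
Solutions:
 h(x) = C1*exp(k*log(cos(x)))


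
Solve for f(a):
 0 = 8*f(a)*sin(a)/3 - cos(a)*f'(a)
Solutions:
 f(a) = C1/cos(a)^(8/3)


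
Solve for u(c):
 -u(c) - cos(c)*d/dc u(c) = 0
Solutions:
 u(c) = C1*sqrt(sin(c) - 1)/sqrt(sin(c) + 1)


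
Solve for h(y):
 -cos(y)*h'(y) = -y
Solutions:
 h(y) = C1 + Integral(y/cos(y), y)


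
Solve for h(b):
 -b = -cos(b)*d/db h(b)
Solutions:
 h(b) = C1 + Integral(b/cos(b), b)


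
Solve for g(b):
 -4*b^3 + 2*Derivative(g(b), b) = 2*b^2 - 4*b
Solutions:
 g(b) = C1 + b^4/2 + b^3/3 - b^2


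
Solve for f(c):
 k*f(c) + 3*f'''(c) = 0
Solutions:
 f(c) = C1*exp(3^(2/3)*c*(-k)^(1/3)/3) + C2*exp(c*(-k)^(1/3)*(-3^(2/3) + 3*3^(1/6)*I)/6) + C3*exp(-c*(-k)^(1/3)*(3^(2/3) + 3*3^(1/6)*I)/6)


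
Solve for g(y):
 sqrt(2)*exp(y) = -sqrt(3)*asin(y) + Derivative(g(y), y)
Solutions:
 g(y) = C1 + sqrt(3)*(y*asin(y) + sqrt(1 - y^2)) + sqrt(2)*exp(y)


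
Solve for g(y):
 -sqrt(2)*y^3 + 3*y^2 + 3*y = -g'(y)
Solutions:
 g(y) = C1 + sqrt(2)*y^4/4 - y^3 - 3*y^2/2


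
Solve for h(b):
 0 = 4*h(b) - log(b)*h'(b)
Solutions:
 h(b) = C1*exp(4*li(b))


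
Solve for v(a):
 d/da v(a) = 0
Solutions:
 v(a) = C1


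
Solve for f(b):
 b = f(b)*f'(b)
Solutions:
 f(b) = -sqrt(C1 + b^2)
 f(b) = sqrt(C1 + b^2)


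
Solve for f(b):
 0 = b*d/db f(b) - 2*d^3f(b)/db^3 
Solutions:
 f(b) = C1 + Integral(C2*airyai(2^(2/3)*b/2) + C3*airybi(2^(2/3)*b/2), b)


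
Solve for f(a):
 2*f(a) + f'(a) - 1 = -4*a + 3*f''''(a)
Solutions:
 f(a) = C1*exp(a*(-4 - 4*2^(1/3)/(11 + 3*sqrt(17))^(1/3) + 2^(2/3)*(11 + 3*sqrt(17))^(1/3))/12)*sin(2^(1/3)*sqrt(3)*a*(4/(11 + 3*sqrt(17))^(1/3) + 2^(1/3)*(11 + 3*sqrt(17))^(1/3))/12) + C2*exp(a*(-4 - 4*2^(1/3)/(11 + 3*sqrt(17))^(1/3) + 2^(2/3)*(11 + 3*sqrt(17))^(1/3))/12)*cos(2^(1/3)*sqrt(3)*a*(4/(11 + 3*sqrt(17))^(1/3) + 2^(1/3)*(11 + 3*sqrt(17))^(1/3))/12) + C3*exp(a) + C4*exp(a*(-2^(2/3)*(11 + 3*sqrt(17))^(1/3) - 2 + 4*2^(1/3)/(11 + 3*sqrt(17))^(1/3))/6) - 2*a + 3/2


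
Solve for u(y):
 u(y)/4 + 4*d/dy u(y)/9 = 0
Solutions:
 u(y) = C1*exp(-9*y/16)


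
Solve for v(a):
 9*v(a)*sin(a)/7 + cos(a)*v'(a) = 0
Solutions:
 v(a) = C1*cos(a)^(9/7)


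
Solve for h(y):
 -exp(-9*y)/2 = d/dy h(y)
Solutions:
 h(y) = C1 + exp(-9*y)/18


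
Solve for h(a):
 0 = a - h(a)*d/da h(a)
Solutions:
 h(a) = -sqrt(C1 + a^2)
 h(a) = sqrt(C1 + a^2)


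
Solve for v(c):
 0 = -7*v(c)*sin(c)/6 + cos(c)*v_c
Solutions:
 v(c) = C1/cos(c)^(7/6)


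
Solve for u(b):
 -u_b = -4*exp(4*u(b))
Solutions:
 u(b) = log(-(-1/(C1 + 16*b))^(1/4))
 u(b) = log(-1/(C1 + 16*b))/4
 u(b) = log(-I*(-1/(C1 + 16*b))^(1/4))
 u(b) = log(I*(-1/(C1 + 16*b))^(1/4))


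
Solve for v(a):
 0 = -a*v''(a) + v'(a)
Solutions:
 v(a) = C1 + C2*a^2


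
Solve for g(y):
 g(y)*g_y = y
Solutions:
 g(y) = -sqrt(C1 + y^2)
 g(y) = sqrt(C1 + y^2)


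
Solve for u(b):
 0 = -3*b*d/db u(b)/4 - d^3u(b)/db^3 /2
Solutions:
 u(b) = C1 + Integral(C2*airyai(-2^(2/3)*3^(1/3)*b/2) + C3*airybi(-2^(2/3)*3^(1/3)*b/2), b)


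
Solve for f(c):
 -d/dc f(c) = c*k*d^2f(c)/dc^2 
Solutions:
 f(c) = C1 + c^(((re(k) - 1)*re(k) + im(k)^2)/(re(k)^2 + im(k)^2))*(C2*sin(log(c)*Abs(im(k))/(re(k)^2 + im(k)^2)) + C3*cos(log(c)*im(k)/(re(k)^2 + im(k)^2)))


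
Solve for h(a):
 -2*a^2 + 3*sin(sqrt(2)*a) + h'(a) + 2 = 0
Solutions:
 h(a) = C1 + 2*a^3/3 - 2*a + 3*sqrt(2)*cos(sqrt(2)*a)/2


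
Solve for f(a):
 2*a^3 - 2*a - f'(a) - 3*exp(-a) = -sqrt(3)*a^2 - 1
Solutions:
 f(a) = C1 + a^4/2 + sqrt(3)*a^3/3 - a^2 + a + 3*exp(-a)


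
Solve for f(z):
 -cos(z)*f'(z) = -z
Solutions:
 f(z) = C1 + Integral(z/cos(z), z)


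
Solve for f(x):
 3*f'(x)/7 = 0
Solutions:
 f(x) = C1


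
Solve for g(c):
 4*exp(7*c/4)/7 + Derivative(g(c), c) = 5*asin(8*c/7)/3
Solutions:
 g(c) = C1 + 5*c*asin(8*c/7)/3 + 5*sqrt(49 - 64*c^2)/24 - 16*exp(7*c/4)/49


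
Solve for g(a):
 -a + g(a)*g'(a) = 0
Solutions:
 g(a) = -sqrt(C1 + a^2)
 g(a) = sqrt(C1 + a^2)


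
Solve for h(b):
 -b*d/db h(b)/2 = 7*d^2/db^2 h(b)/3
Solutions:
 h(b) = C1 + C2*erf(sqrt(21)*b/14)


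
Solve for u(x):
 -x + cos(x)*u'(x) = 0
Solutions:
 u(x) = C1 + Integral(x/cos(x), x)


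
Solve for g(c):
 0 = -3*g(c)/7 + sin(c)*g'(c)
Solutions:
 g(c) = C1*(cos(c) - 1)^(3/14)/(cos(c) + 1)^(3/14)


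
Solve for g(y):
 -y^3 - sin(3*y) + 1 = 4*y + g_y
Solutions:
 g(y) = C1 - y^4/4 - 2*y^2 + y + cos(3*y)/3


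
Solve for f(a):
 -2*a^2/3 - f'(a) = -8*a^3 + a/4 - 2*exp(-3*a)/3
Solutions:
 f(a) = C1 + 2*a^4 - 2*a^3/9 - a^2/8 - 2*exp(-3*a)/9


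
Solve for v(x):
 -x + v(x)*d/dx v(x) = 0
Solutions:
 v(x) = -sqrt(C1 + x^2)
 v(x) = sqrt(C1 + x^2)


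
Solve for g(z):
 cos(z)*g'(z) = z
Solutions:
 g(z) = C1 + Integral(z/cos(z), z)


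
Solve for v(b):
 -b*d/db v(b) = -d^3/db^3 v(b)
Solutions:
 v(b) = C1 + Integral(C2*airyai(b) + C3*airybi(b), b)


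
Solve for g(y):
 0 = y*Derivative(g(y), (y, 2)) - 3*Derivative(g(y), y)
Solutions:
 g(y) = C1 + C2*y^4


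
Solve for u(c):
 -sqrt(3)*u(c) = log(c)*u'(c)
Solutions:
 u(c) = C1*exp(-sqrt(3)*li(c))


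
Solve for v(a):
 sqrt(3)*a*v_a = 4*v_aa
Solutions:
 v(a) = C1 + C2*erfi(sqrt(2)*3^(1/4)*a/4)


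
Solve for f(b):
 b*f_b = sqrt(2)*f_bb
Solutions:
 f(b) = C1 + C2*erfi(2^(1/4)*b/2)


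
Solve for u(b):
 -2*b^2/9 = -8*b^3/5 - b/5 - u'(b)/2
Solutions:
 u(b) = C1 - 4*b^4/5 + 4*b^3/27 - b^2/5


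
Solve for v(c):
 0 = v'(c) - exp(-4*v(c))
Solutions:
 v(c) = log(-I*(C1 + 4*c)^(1/4))
 v(c) = log(I*(C1 + 4*c)^(1/4))
 v(c) = log(-(C1 + 4*c)^(1/4))
 v(c) = log(C1 + 4*c)/4


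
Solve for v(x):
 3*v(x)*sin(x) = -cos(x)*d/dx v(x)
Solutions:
 v(x) = C1*cos(x)^3


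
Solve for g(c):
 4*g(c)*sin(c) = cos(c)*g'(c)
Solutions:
 g(c) = C1/cos(c)^4


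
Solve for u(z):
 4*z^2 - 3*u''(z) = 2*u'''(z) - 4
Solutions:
 u(z) = C1 + C2*z + C3*exp(-3*z/2) + z^4/9 - 8*z^3/27 + 34*z^2/27


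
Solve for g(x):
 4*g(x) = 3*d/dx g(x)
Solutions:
 g(x) = C1*exp(4*x/3)


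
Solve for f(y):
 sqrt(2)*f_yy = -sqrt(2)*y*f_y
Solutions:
 f(y) = C1 + C2*erf(sqrt(2)*y/2)


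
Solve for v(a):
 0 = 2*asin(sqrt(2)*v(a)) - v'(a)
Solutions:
 Integral(1/asin(sqrt(2)*_y), (_y, v(a))) = C1 + 2*a


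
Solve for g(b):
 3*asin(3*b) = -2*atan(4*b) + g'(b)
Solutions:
 g(b) = C1 + 3*b*asin(3*b) + 2*b*atan(4*b) + sqrt(1 - 9*b^2) - log(16*b^2 + 1)/4


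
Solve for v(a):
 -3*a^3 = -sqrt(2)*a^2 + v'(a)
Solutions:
 v(a) = C1 - 3*a^4/4 + sqrt(2)*a^3/3


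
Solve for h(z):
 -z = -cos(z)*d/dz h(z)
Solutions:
 h(z) = C1 + Integral(z/cos(z), z)


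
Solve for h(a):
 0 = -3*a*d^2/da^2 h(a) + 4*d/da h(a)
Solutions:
 h(a) = C1 + C2*a^(7/3)


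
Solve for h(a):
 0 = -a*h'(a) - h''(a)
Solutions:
 h(a) = C1 + C2*erf(sqrt(2)*a/2)


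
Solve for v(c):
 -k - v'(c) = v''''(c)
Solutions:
 v(c) = C1 + C4*exp(-c) - c*k + (C2*sin(sqrt(3)*c/2) + C3*cos(sqrt(3)*c/2))*exp(c/2)


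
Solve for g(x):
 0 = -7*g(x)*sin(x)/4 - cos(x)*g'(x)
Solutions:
 g(x) = C1*cos(x)^(7/4)


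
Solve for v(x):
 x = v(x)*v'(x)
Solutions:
 v(x) = -sqrt(C1 + x^2)
 v(x) = sqrt(C1 + x^2)


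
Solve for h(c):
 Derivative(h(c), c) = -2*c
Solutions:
 h(c) = C1 - c^2


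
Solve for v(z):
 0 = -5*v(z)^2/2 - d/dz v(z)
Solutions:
 v(z) = 2/(C1 + 5*z)


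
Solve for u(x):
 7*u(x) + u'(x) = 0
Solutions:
 u(x) = C1*exp(-7*x)


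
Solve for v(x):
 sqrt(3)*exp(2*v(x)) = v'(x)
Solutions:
 v(x) = log(-sqrt(-1/(C1 + sqrt(3)*x))) - log(2)/2
 v(x) = log(-1/(C1 + sqrt(3)*x))/2 - log(2)/2


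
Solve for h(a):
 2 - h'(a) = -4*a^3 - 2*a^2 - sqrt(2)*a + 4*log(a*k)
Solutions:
 h(a) = C1 + a^4 + 2*a^3/3 + sqrt(2)*a^2/2 - 4*a*log(a*k) + 6*a


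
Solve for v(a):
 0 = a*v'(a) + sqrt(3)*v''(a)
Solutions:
 v(a) = C1 + C2*erf(sqrt(2)*3^(3/4)*a/6)


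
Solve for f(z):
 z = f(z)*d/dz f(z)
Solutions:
 f(z) = -sqrt(C1 + z^2)
 f(z) = sqrt(C1 + z^2)


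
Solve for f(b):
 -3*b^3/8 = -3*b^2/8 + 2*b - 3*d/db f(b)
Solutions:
 f(b) = C1 + b^4/32 - b^3/24 + b^2/3


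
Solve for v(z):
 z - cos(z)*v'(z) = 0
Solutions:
 v(z) = C1 + Integral(z/cos(z), z)


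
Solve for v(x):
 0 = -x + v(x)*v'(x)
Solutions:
 v(x) = -sqrt(C1 + x^2)
 v(x) = sqrt(C1 + x^2)


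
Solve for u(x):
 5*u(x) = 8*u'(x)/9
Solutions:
 u(x) = C1*exp(45*x/8)


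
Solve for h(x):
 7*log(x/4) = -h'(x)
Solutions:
 h(x) = C1 - 7*x*log(x) + 7*x + x*log(16384)


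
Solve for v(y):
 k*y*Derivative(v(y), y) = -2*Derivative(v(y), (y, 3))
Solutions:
 v(y) = C1 + Integral(C2*airyai(2^(2/3)*y*(-k)^(1/3)/2) + C3*airybi(2^(2/3)*y*(-k)^(1/3)/2), y)


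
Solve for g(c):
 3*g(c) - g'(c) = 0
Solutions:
 g(c) = C1*exp(3*c)


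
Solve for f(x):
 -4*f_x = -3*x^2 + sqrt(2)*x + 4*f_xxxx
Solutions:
 f(x) = C1 + C4*exp(-x) + x^3/4 - sqrt(2)*x^2/8 + (C2*sin(sqrt(3)*x/2) + C3*cos(sqrt(3)*x/2))*exp(x/2)


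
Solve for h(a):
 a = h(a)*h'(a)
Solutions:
 h(a) = -sqrt(C1 + a^2)
 h(a) = sqrt(C1 + a^2)


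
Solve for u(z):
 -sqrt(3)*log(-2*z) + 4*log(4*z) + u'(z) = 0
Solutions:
 u(z) = C1 - z*(4 - sqrt(3))*log(z) + z*(-8*log(2) - sqrt(3) + sqrt(3)*log(2) + 4 + sqrt(3)*I*pi)


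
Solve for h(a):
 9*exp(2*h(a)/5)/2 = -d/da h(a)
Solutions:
 h(a) = 5*log(-sqrt(-1/(C1 - 9*a))) + 5*log(5)/2
 h(a) = 5*log(-1/(C1 - 9*a))/2 + 5*log(5)/2


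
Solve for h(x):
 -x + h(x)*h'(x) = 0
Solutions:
 h(x) = -sqrt(C1 + x^2)
 h(x) = sqrt(C1 + x^2)


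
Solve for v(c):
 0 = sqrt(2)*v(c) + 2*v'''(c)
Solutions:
 v(c) = C3*exp(-2^(5/6)*c/2) + (C1*sin(2^(5/6)*sqrt(3)*c/4) + C2*cos(2^(5/6)*sqrt(3)*c/4))*exp(2^(5/6)*c/4)


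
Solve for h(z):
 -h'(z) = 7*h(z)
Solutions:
 h(z) = C1*exp(-7*z)


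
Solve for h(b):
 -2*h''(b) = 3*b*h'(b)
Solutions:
 h(b) = C1 + C2*erf(sqrt(3)*b/2)


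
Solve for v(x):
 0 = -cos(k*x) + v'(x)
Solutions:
 v(x) = C1 + sin(k*x)/k


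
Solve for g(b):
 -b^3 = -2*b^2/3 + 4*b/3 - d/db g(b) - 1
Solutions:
 g(b) = C1 + b^4/4 - 2*b^3/9 + 2*b^2/3 - b


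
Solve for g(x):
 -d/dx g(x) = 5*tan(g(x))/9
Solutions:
 g(x) = pi - asin(C1*exp(-5*x/9))
 g(x) = asin(C1*exp(-5*x/9))


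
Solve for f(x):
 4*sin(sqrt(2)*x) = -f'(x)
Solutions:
 f(x) = C1 + 2*sqrt(2)*cos(sqrt(2)*x)


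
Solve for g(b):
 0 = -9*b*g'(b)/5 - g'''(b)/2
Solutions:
 g(b) = C1 + Integral(C2*airyai(-18^(1/3)*5^(2/3)*b/5) + C3*airybi(-18^(1/3)*5^(2/3)*b/5), b)


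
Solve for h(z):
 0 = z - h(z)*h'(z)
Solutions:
 h(z) = -sqrt(C1 + z^2)
 h(z) = sqrt(C1 + z^2)


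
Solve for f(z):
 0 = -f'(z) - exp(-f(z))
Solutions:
 f(z) = log(C1 - z)


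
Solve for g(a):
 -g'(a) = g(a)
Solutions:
 g(a) = C1*exp(-a)


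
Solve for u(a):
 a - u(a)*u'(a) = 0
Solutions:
 u(a) = -sqrt(C1 + a^2)
 u(a) = sqrt(C1 + a^2)


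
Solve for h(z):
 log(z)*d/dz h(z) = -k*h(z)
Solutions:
 h(z) = C1*exp(-k*li(z))


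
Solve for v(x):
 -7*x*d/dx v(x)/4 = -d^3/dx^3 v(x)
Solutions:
 v(x) = C1 + Integral(C2*airyai(14^(1/3)*x/2) + C3*airybi(14^(1/3)*x/2), x)


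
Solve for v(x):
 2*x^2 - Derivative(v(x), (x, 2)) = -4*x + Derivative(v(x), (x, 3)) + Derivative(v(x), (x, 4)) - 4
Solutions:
 v(x) = C1 + C2*x + x^4/6 + (C3*sin(sqrt(3)*x/2) + C4*cos(sqrt(3)*x/2))*exp(-x/2)


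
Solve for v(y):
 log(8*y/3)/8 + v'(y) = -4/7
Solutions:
 v(y) = C1 - y*log(y)/8 - 25*y/56 - 3*y*log(2)/8 + y*log(3)/8


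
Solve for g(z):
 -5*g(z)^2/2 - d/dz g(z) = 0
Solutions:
 g(z) = 2/(C1 + 5*z)


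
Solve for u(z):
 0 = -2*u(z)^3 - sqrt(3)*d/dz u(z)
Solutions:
 u(z) = -sqrt(6)*sqrt(-1/(C1 - 2*sqrt(3)*z))/2
 u(z) = sqrt(6)*sqrt(-1/(C1 - 2*sqrt(3)*z))/2


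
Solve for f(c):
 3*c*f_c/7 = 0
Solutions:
 f(c) = C1


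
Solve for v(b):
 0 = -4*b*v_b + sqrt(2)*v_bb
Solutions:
 v(b) = C1 + C2*erfi(2^(1/4)*b)


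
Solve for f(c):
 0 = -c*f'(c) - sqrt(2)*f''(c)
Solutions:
 f(c) = C1 + C2*erf(2^(1/4)*c/2)


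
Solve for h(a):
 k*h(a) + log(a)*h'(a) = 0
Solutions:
 h(a) = C1*exp(-k*li(a))


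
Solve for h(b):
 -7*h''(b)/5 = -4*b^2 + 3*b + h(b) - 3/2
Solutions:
 h(b) = C1*sin(sqrt(35)*b/7) + C2*cos(sqrt(35)*b/7) + 4*b^2 - 3*b - 97/10


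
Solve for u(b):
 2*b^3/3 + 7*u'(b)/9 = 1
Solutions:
 u(b) = C1 - 3*b^4/14 + 9*b/7


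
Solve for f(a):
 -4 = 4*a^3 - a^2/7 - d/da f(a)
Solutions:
 f(a) = C1 + a^4 - a^3/21 + 4*a


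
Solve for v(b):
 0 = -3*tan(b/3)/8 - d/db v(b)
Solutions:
 v(b) = C1 + 9*log(cos(b/3))/8


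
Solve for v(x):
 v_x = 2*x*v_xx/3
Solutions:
 v(x) = C1 + C2*x^(5/2)


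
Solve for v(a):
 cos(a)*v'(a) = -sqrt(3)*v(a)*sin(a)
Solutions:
 v(a) = C1*cos(a)^(sqrt(3))


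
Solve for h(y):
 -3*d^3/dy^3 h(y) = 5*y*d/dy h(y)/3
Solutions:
 h(y) = C1 + Integral(C2*airyai(-15^(1/3)*y/3) + C3*airybi(-15^(1/3)*y/3), y)


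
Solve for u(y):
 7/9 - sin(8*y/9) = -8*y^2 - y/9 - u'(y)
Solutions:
 u(y) = C1 - 8*y^3/3 - y^2/18 - 7*y/9 - 9*cos(8*y/9)/8


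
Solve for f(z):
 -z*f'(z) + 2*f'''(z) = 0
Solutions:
 f(z) = C1 + Integral(C2*airyai(2^(2/3)*z/2) + C3*airybi(2^(2/3)*z/2), z)


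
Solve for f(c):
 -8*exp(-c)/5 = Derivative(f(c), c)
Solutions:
 f(c) = C1 + 8*exp(-c)/5


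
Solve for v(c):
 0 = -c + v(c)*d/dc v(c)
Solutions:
 v(c) = -sqrt(C1 + c^2)
 v(c) = sqrt(C1 + c^2)


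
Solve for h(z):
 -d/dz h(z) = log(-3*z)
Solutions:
 h(z) = C1 - z*log(-z) + z*(1 - log(3))


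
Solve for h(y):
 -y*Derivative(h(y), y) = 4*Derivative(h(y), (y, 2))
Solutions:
 h(y) = C1 + C2*erf(sqrt(2)*y/4)


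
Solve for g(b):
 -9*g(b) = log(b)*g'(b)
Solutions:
 g(b) = C1*exp(-9*li(b))


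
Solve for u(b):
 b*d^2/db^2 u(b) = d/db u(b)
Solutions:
 u(b) = C1 + C2*b^2


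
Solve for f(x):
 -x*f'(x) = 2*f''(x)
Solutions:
 f(x) = C1 + C2*erf(x/2)


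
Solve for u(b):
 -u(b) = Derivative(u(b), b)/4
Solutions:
 u(b) = C1*exp(-4*b)


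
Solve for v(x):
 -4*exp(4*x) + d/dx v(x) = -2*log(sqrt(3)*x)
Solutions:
 v(x) = C1 - 2*x*log(x) + x*(2 - log(3)) + exp(4*x)


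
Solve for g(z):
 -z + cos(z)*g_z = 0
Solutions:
 g(z) = C1 + Integral(z/cos(z), z)


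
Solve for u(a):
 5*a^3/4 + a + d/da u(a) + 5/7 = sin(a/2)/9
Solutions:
 u(a) = C1 - 5*a^4/16 - a^2/2 - 5*a/7 - 2*cos(a/2)/9


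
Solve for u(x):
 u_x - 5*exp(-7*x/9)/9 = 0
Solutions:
 u(x) = C1 - 5*exp(-7*x/9)/7


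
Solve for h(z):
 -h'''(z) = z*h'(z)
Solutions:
 h(z) = C1 + Integral(C2*airyai(-z) + C3*airybi(-z), z)


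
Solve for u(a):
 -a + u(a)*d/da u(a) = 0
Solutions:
 u(a) = -sqrt(C1 + a^2)
 u(a) = sqrt(C1 + a^2)


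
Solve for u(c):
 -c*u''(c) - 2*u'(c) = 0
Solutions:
 u(c) = C1 + C2/c


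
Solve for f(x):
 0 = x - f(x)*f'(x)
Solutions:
 f(x) = -sqrt(C1 + x^2)
 f(x) = sqrt(C1 + x^2)


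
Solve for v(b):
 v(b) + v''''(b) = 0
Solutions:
 v(b) = (C1*sin(sqrt(2)*b/2) + C2*cos(sqrt(2)*b/2))*exp(-sqrt(2)*b/2) + (C3*sin(sqrt(2)*b/2) + C4*cos(sqrt(2)*b/2))*exp(sqrt(2)*b/2)


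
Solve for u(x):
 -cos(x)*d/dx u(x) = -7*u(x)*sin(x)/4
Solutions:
 u(x) = C1/cos(x)^(7/4)


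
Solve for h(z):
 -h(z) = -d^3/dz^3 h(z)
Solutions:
 h(z) = C3*exp(z) + (C1*sin(sqrt(3)*z/2) + C2*cos(sqrt(3)*z/2))*exp(-z/2)


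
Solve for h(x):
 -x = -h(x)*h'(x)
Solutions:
 h(x) = -sqrt(C1 + x^2)
 h(x) = sqrt(C1 + x^2)


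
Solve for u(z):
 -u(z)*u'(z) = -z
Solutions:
 u(z) = -sqrt(C1 + z^2)
 u(z) = sqrt(C1 + z^2)


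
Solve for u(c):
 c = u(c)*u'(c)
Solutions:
 u(c) = -sqrt(C1 + c^2)
 u(c) = sqrt(C1 + c^2)


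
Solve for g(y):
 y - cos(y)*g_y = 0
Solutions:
 g(y) = C1 + Integral(y/cos(y), y)


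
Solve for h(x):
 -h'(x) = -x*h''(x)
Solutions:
 h(x) = C1 + C2*x^2


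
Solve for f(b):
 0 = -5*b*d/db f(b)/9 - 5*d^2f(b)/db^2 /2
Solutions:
 f(b) = C1 + C2*erf(b/3)


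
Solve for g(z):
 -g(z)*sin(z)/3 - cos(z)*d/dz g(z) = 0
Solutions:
 g(z) = C1*cos(z)^(1/3)


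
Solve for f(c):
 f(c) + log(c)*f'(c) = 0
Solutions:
 f(c) = C1*exp(-li(c))


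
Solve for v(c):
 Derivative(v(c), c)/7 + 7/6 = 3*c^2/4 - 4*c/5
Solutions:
 v(c) = C1 + 7*c^3/4 - 14*c^2/5 - 49*c/6


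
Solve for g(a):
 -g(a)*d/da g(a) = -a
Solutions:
 g(a) = -sqrt(C1 + a^2)
 g(a) = sqrt(C1 + a^2)


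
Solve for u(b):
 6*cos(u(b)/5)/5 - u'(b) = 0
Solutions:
 -6*b/5 - 5*log(sin(u(b)/5) - 1)/2 + 5*log(sin(u(b)/5) + 1)/2 = C1


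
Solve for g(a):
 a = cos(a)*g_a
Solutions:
 g(a) = C1 + Integral(a/cos(a), a)


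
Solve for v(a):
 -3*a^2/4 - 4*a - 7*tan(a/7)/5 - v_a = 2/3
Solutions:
 v(a) = C1 - a^3/4 - 2*a^2 - 2*a/3 + 49*log(cos(a/7))/5


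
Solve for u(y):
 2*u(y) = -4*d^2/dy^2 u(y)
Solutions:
 u(y) = C1*sin(sqrt(2)*y/2) + C2*cos(sqrt(2)*y/2)


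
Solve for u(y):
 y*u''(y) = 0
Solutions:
 u(y) = C1 + C2*y


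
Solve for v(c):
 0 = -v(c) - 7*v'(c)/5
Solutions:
 v(c) = C1*exp(-5*c/7)


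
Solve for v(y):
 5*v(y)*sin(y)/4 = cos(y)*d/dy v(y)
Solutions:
 v(y) = C1/cos(y)^(5/4)


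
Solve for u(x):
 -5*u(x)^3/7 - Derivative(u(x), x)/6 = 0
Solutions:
 u(x) = -sqrt(14)*sqrt(-1/(C1 - 30*x))/2
 u(x) = sqrt(14)*sqrt(-1/(C1 - 30*x))/2


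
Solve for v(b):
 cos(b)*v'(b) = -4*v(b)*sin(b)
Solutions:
 v(b) = C1*cos(b)^4


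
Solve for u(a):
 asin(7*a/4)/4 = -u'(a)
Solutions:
 u(a) = C1 - a*asin(7*a/4)/4 - sqrt(16 - 49*a^2)/28


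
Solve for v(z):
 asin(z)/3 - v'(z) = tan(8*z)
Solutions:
 v(z) = C1 + z*asin(z)/3 + sqrt(1 - z^2)/3 + log(cos(8*z))/8


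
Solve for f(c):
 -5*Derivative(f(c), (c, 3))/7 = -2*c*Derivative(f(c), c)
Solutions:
 f(c) = C1 + Integral(C2*airyai(14^(1/3)*5^(2/3)*c/5) + C3*airybi(14^(1/3)*5^(2/3)*c/5), c)


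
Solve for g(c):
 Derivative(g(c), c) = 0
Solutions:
 g(c) = C1


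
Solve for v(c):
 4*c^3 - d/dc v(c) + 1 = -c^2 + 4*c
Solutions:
 v(c) = C1 + c^4 + c^3/3 - 2*c^2 + c


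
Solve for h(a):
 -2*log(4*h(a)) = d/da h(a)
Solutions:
 Integral(1/(log(_y) + 2*log(2)), (_y, h(a)))/2 = C1 - a


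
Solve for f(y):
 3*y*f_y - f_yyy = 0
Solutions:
 f(y) = C1 + Integral(C2*airyai(3^(1/3)*y) + C3*airybi(3^(1/3)*y), y)


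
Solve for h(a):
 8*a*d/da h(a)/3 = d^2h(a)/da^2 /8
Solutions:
 h(a) = C1 + C2*erfi(4*sqrt(6)*a/3)


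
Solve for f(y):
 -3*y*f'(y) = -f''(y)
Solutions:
 f(y) = C1 + C2*erfi(sqrt(6)*y/2)


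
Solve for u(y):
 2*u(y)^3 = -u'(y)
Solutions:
 u(y) = -sqrt(2)*sqrt(-1/(C1 - 2*y))/2
 u(y) = sqrt(2)*sqrt(-1/(C1 - 2*y))/2


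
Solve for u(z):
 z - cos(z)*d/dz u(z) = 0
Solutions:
 u(z) = C1 + Integral(z/cos(z), z)


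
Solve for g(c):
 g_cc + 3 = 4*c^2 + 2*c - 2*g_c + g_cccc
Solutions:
 g(c) = C1 + C2*exp(-c*((sqrt(78)/9 + 1)^(-1/3) + 3*(sqrt(78)/9 + 1)^(1/3))/6)*sin(sqrt(3)*c*(-3*(sqrt(78)/9 + 1)^(1/3) + (sqrt(78)/9 + 1)^(-1/3))/6) + C3*exp(-c*((sqrt(78)/9 + 1)^(-1/3) + 3*(sqrt(78)/9 + 1)^(1/3))/6)*cos(sqrt(3)*c*(-3*(sqrt(78)/9 + 1)^(1/3) + (sqrt(78)/9 + 1)^(-1/3))/6) + C4*exp(c*(1/(3*(sqrt(78)/9 + 1)^(1/3)) + (sqrt(78)/9 + 1)^(1/3))) + 2*c^3/3 - c^2/2 - c


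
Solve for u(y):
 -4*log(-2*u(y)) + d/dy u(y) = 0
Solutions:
 -Integral(1/(log(-_y) + log(2)), (_y, u(y)))/4 = C1 - y


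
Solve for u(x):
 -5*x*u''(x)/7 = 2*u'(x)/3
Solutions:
 u(x) = C1 + C2*x^(1/15)


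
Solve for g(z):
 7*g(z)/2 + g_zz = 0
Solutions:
 g(z) = C1*sin(sqrt(14)*z/2) + C2*cos(sqrt(14)*z/2)


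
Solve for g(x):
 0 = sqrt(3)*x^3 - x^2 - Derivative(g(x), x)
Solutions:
 g(x) = C1 + sqrt(3)*x^4/4 - x^3/3


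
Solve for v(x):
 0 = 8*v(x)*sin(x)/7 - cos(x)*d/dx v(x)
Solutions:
 v(x) = C1/cos(x)^(8/7)


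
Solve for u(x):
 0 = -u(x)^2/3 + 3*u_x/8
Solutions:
 u(x) = -9/(C1 + 8*x)


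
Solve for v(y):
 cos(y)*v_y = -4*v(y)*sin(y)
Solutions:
 v(y) = C1*cos(y)^4


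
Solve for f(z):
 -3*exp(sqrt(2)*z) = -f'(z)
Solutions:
 f(z) = C1 + 3*sqrt(2)*exp(sqrt(2)*z)/2


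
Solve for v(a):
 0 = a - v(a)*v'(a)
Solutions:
 v(a) = -sqrt(C1 + a^2)
 v(a) = sqrt(C1 + a^2)


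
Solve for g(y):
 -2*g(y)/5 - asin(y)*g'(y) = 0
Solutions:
 g(y) = C1*exp(-2*Integral(1/asin(y), y)/5)


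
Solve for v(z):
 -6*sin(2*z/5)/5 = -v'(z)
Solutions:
 v(z) = C1 - 3*cos(2*z/5)


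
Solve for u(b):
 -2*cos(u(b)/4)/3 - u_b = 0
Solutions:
 2*b/3 - 2*log(sin(u(b)/4) - 1) + 2*log(sin(u(b)/4) + 1) = C1


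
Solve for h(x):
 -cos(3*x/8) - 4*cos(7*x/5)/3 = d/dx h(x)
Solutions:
 h(x) = C1 - 8*sin(3*x/8)/3 - 20*sin(7*x/5)/21


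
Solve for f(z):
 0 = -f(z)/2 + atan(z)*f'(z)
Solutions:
 f(z) = C1*exp(Integral(1/atan(z), z)/2)


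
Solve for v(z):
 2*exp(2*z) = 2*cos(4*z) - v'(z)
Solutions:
 v(z) = C1 - exp(2*z) + sin(4*z)/2


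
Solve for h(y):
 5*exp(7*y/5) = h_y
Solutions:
 h(y) = C1 + 25*exp(7*y/5)/7


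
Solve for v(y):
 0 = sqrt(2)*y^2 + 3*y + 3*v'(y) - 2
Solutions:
 v(y) = C1 - sqrt(2)*y^3/9 - y^2/2 + 2*y/3


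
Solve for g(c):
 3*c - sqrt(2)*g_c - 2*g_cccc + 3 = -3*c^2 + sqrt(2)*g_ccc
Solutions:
 g(c) = C1 + C2*exp(c*(-2*sqrt(2) + (3*sqrt(174)/4 + 7*sqrt(2))^(-1/3) + 2*(3*sqrt(174)/4 + 7*sqrt(2))^(1/3))/12)*sin(sqrt(3)*c*(-2*(3*sqrt(174)/4 + 7*sqrt(2))^(1/3) + (3*sqrt(174)/4 + 7*sqrt(2))^(-1/3))/12) + C3*exp(c*(-2*sqrt(2) + (3*sqrt(174)/4 + 7*sqrt(2))^(-1/3) + 2*(3*sqrt(174)/4 + 7*sqrt(2))^(1/3))/12)*cos(sqrt(3)*c*(-2*(3*sqrt(174)/4 + 7*sqrt(2))^(1/3) + (3*sqrt(174)/4 + 7*sqrt(2))^(-1/3))/12) + C4*exp(-c*((3*sqrt(174)/4 + 7*sqrt(2))^(-1/3) + sqrt(2) + 2*(3*sqrt(174)/4 + 7*sqrt(2))^(1/3))/6) + sqrt(2)*c^3/2 + 3*sqrt(2)*c^2/4 - 3*sqrt(2)*c/2


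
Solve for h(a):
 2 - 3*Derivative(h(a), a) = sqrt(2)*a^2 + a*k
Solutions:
 h(a) = C1 - sqrt(2)*a^3/9 - a^2*k/6 + 2*a/3


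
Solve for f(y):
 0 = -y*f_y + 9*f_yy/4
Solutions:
 f(y) = C1 + C2*erfi(sqrt(2)*y/3)


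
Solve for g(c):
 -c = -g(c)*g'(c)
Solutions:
 g(c) = -sqrt(C1 + c^2)
 g(c) = sqrt(C1 + c^2)


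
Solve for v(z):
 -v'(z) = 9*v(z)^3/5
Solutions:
 v(z) = -sqrt(10)*sqrt(-1/(C1 - 9*z))/2
 v(z) = sqrt(10)*sqrt(-1/(C1 - 9*z))/2


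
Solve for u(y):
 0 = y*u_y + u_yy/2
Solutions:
 u(y) = C1 + C2*erf(y)


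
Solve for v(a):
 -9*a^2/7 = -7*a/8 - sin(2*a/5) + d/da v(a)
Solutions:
 v(a) = C1 - 3*a^3/7 + 7*a^2/16 - 5*cos(2*a/5)/2


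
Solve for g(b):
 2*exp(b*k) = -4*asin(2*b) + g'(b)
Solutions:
 g(b) = C1 + 4*b*asin(2*b) + 2*sqrt(1 - 4*b^2) + 2*Piecewise((exp(b*k)/k, Ne(k, 0)), (b, True))


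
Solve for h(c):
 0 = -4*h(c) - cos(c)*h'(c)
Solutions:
 h(c) = C1*(sin(c)^2 - 2*sin(c) + 1)/(sin(c)^2 + 2*sin(c) + 1)


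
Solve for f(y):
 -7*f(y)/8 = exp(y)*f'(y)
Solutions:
 f(y) = C1*exp(7*exp(-y)/8)


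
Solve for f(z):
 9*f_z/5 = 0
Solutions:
 f(z) = C1


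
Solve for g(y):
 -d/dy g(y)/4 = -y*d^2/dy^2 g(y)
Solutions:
 g(y) = C1 + C2*y^(5/4)


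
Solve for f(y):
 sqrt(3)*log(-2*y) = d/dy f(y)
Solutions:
 f(y) = C1 + sqrt(3)*y*log(-y) + sqrt(3)*y*(-1 + log(2))


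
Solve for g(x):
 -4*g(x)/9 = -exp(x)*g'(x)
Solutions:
 g(x) = C1*exp(-4*exp(-x)/9)


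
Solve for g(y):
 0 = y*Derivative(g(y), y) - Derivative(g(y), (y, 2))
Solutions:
 g(y) = C1 + C2*erfi(sqrt(2)*y/2)


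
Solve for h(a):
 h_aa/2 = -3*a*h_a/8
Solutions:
 h(a) = C1 + C2*erf(sqrt(6)*a/4)


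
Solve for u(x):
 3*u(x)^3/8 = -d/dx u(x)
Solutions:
 u(x) = -2*sqrt(-1/(C1 - 3*x))
 u(x) = 2*sqrt(-1/(C1 - 3*x))


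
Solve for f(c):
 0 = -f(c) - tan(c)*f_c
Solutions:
 f(c) = C1/sin(c)


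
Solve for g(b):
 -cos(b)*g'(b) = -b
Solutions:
 g(b) = C1 + Integral(b/cos(b), b)


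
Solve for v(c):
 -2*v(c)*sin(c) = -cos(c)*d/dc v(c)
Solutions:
 v(c) = C1/cos(c)^2


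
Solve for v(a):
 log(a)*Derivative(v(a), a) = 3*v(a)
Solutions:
 v(a) = C1*exp(3*li(a))


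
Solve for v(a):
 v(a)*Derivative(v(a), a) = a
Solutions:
 v(a) = -sqrt(C1 + a^2)
 v(a) = sqrt(C1 + a^2)


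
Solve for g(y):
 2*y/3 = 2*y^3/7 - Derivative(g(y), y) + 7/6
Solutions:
 g(y) = C1 + y^4/14 - y^2/3 + 7*y/6


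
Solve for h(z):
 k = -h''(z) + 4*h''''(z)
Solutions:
 h(z) = C1 + C2*z + C3*exp(-z/2) + C4*exp(z/2) - k*z^2/2


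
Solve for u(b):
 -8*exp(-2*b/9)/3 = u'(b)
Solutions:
 u(b) = C1 + 12*exp(-2*b/9)


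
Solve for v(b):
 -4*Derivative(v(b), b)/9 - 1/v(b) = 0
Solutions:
 v(b) = -sqrt(C1 - 18*b)/2
 v(b) = sqrt(C1 - 18*b)/2


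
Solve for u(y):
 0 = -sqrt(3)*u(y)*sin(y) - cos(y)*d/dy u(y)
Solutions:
 u(y) = C1*cos(y)^(sqrt(3))


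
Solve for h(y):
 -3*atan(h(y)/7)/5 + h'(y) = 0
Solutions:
 Integral(1/atan(_y/7), (_y, h(y))) = C1 + 3*y/5


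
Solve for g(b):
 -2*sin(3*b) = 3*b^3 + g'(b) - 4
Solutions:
 g(b) = C1 - 3*b^4/4 + 4*b + 2*cos(3*b)/3


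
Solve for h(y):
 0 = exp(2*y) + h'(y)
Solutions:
 h(y) = C1 - exp(2*y)/2


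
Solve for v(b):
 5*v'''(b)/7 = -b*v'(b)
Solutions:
 v(b) = C1 + Integral(C2*airyai(-5^(2/3)*7^(1/3)*b/5) + C3*airybi(-5^(2/3)*7^(1/3)*b/5), b)


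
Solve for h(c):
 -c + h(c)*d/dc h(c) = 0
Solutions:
 h(c) = -sqrt(C1 + c^2)
 h(c) = sqrt(C1 + c^2)


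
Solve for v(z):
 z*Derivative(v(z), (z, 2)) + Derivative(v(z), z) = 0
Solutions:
 v(z) = C1 + C2*log(z)


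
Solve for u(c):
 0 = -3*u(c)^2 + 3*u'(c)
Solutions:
 u(c) = -1/(C1 + c)


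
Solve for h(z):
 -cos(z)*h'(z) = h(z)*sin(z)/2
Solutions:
 h(z) = C1*sqrt(cos(z))


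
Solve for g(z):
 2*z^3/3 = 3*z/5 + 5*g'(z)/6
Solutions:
 g(z) = C1 + z^4/5 - 9*z^2/25


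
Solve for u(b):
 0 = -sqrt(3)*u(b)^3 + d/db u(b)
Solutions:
 u(b) = -sqrt(2)*sqrt(-1/(C1 + sqrt(3)*b))/2
 u(b) = sqrt(2)*sqrt(-1/(C1 + sqrt(3)*b))/2


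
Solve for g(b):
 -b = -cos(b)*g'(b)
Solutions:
 g(b) = C1 + Integral(b/cos(b), b)


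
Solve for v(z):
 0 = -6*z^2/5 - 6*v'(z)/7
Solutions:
 v(z) = C1 - 7*z^3/15


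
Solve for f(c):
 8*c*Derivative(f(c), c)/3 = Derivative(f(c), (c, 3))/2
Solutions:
 f(c) = C1 + Integral(C2*airyai(2*2^(1/3)*3^(2/3)*c/3) + C3*airybi(2*2^(1/3)*3^(2/3)*c/3), c)


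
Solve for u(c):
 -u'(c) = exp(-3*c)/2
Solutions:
 u(c) = C1 + exp(-3*c)/6


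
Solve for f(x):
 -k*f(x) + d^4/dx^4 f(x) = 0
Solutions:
 f(x) = C1*exp(-k^(1/4)*x) + C2*exp(k^(1/4)*x) + C3*exp(-I*k^(1/4)*x) + C4*exp(I*k^(1/4)*x)


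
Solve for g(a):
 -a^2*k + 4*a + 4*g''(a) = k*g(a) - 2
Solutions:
 g(a) = C1*exp(-a*sqrt(k)/2) + C2*exp(a*sqrt(k)/2) - a^2 + 4*a/k - 6/k


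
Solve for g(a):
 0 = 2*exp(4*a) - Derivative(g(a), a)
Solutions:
 g(a) = C1 + exp(4*a)/2


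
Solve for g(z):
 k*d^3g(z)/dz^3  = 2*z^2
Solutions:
 g(z) = C1 + C2*z + C3*z^2 + z^5/(30*k)


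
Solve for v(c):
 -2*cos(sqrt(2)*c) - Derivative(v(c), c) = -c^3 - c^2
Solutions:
 v(c) = C1 + c^4/4 + c^3/3 - sqrt(2)*sin(sqrt(2)*c)


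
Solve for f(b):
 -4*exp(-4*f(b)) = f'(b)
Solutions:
 f(b) = log(-I*(C1 - 16*b)^(1/4))
 f(b) = log(I*(C1 - 16*b)^(1/4))
 f(b) = log(-(C1 - 16*b)^(1/4))
 f(b) = log(C1 - 16*b)/4


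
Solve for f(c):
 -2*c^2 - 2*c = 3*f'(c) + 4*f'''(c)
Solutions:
 f(c) = C1 + C2*sin(sqrt(3)*c/2) + C3*cos(sqrt(3)*c/2) - 2*c^3/9 - c^2/3 + 16*c/9


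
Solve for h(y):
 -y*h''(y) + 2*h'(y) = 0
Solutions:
 h(y) = C1 + C2*y^3


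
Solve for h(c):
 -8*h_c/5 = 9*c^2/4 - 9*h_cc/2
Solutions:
 h(c) = C1 + C2*exp(16*c/45) - 15*c^3/32 - 2025*c^2/512 - 91125*c/4096


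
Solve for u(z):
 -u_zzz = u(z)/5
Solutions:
 u(z) = C3*exp(-5^(2/3)*z/5) + (C1*sin(sqrt(3)*5^(2/3)*z/10) + C2*cos(sqrt(3)*5^(2/3)*z/10))*exp(5^(2/3)*z/10)


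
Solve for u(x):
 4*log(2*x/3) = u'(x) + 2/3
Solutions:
 u(x) = C1 + 4*x*log(x) - 14*x/3 + x*log(16/81)


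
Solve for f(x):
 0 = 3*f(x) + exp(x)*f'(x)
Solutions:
 f(x) = C1*exp(3*exp(-x))


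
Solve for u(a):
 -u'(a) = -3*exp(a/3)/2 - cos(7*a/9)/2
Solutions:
 u(a) = C1 + 9*exp(a/3)/2 + 9*sin(7*a/9)/14


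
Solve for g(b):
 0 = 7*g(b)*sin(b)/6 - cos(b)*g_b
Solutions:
 g(b) = C1/cos(b)^(7/6)


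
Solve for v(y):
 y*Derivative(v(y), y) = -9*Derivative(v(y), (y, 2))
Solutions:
 v(y) = C1 + C2*erf(sqrt(2)*y/6)


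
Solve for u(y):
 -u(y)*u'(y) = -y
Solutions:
 u(y) = -sqrt(C1 + y^2)
 u(y) = sqrt(C1 + y^2)


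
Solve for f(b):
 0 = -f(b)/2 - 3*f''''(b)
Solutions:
 f(b) = (C1*sin(2^(1/4)*3^(3/4)*b/6) + C2*cos(2^(1/4)*3^(3/4)*b/6))*exp(-2^(1/4)*3^(3/4)*b/6) + (C3*sin(2^(1/4)*3^(3/4)*b/6) + C4*cos(2^(1/4)*3^(3/4)*b/6))*exp(2^(1/4)*3^(3/4)*b/6)


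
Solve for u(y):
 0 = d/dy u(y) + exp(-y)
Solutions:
 u(y) = C1 + exp(-y)


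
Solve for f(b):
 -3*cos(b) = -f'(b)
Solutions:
 f(b) = C1 + 3*sin(b)


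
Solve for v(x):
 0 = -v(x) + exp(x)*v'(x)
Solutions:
 v(x) = C1*exp(-exp(-x))


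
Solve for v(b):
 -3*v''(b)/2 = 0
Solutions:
 v(b) = C1 + C2*b


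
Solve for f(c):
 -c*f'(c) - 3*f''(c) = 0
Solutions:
 f(c) = C1 + C2*erf(sqrt(6)*c/6)


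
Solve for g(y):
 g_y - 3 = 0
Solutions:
 g(y) = C1 + 3*y


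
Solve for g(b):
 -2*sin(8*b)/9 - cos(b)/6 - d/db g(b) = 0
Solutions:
 g(b) = C1 - sin(b)/6 + cos(8*b)/36


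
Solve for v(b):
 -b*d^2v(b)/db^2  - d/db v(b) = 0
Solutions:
 v(b) = C1 + C2*log(b)


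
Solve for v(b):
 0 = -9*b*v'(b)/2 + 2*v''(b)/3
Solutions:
 v(b) = C1 + C2*erfi(3*sqrt(6)*b/4)


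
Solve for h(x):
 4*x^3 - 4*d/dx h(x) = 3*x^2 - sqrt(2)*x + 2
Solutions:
 h(x) = C1 + x^4/4 - x^3/4 + sqrt(2)*x^2/8 - x/2


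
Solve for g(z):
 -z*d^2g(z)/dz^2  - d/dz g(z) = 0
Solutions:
 g(z) = C1 + C2*log(z)


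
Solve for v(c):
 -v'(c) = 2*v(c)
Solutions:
 v(c) = C1*exp(-2*c)


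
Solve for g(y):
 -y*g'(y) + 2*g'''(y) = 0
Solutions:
 g(y) = C1 + Integral(C2*airyai(2^(2/3)*y/2) + C3*airybi(2^(2/3)*y/2), y)


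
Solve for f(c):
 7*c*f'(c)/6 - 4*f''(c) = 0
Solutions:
 f(c) = C1 + C2*erfi(sqrt(21)*c/12)


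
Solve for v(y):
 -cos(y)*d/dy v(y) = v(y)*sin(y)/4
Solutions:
 v(y) = C1*cos(y)^(1/4)


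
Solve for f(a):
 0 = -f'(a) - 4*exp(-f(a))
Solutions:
 f(a) = log(C1 - 4*a)


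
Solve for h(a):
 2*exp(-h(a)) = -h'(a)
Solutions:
 h(a) = log(C1 - 2*a)


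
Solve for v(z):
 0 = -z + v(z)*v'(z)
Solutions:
 v(z) = -sqrt(C1 + z^2)
 v(z) = sqrt(C1 + z^2)


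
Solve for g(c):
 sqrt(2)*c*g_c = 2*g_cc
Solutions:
 g(c) = C1 + C2*erfi(2^(1/4)*c/2)


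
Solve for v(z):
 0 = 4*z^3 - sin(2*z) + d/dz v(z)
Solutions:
 v(z) = C1 - z^4 - cos(2*z)/2


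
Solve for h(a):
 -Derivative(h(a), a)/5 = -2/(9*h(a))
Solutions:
 h(a) = -sqrt(C1 + 20*a)/3
 h(a) = sqrt(C1 + 20*a)/3


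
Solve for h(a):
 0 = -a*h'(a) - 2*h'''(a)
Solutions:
 h(a) = C1 + Integral(C2*airyai(-2^(2/3)*a/2) + C3*airybi(-2^(2/3)*a/2), a)


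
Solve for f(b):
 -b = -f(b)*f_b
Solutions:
 f(b) = -sqrt(C1 + b^2)
 f(b) = sqrt(C1 + b^2)


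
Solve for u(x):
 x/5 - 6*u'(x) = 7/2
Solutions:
 u(x) = C1 + x^2/60 - 7*x/12


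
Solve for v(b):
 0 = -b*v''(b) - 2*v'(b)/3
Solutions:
 v(b) = C1 + C2*b^(1/3)


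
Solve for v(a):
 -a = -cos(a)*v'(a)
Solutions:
 v(a) = C1 + Integral(a/cos(a), a)


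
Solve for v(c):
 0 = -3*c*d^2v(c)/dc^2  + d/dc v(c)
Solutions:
 v(c) = C1 + C2*c^(4/3)


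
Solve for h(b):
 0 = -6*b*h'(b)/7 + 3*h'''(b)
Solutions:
 h(b) = C1 + Integral(C2*airyai(2^(1/3)*7^(2/3)*b/7) + C3*airybi(2^(1/3)*7^(2/3)*b/7), b)


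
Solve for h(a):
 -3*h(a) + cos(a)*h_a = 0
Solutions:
 h(a) = C1*(sin(a) + 1)^(3/2)/(sin(a) - 1)^(3/2)


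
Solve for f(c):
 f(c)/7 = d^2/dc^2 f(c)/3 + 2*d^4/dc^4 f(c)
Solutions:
 f(c) = C1*exp(-sqrt(21)*c*sqrt(-7 + sqrt(553))/42) + C2*exp(sqrt(21)*c*sqrt(-7 + sqrt(553))/42) + C3*sin(sqrt(21)*c*sqrt(7 + sqrt(553))/42) + C4*cos(sqrt(21)*c*sqrt(7 + sqrt(553))/42)


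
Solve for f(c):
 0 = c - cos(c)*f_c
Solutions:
 f(c) = C1 + Integral(c/cos(c), c)


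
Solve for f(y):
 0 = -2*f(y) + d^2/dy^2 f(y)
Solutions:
 f(y) = C1*exp(-sqrt(2)*y) + C2*exp(sqrt(2)*y)


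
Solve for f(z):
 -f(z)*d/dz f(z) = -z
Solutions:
 f(z) = -sqrt(C1 + z^2)
 f(z) = sqrt(C1 + z^2)


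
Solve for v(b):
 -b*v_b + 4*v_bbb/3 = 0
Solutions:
 v(b) = C1 + Integral(C2*airyai(6^(1/3)*b/2) + C3*airybi(6^(1/3)*b/2), b)


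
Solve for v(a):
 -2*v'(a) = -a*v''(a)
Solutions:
 v(a) = C1 + C2*a^3


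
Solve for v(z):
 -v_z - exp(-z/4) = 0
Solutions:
 v(z) = C1 + 4*exp(-z/4)


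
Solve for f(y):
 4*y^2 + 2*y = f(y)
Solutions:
 f(y) = 2*y*(2*y + 1)


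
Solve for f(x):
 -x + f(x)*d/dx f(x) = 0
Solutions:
 f(x) = -sqrt(C1 + x^2)
 f(x) = sqrt(C1 + x^2)


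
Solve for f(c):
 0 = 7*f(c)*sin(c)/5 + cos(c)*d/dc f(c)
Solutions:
 f(c) = C1*cos(c)^(7/5)


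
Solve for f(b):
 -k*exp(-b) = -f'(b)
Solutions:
 f(b) = C1 - k*exp(-b)


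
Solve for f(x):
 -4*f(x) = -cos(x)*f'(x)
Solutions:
 f(x) = C1*(sin(x)^2 + 2*sin(x) + 1)/(sin(x)^2 - 2*sin(x) + 1)


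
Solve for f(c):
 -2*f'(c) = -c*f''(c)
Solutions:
 f(c) = C1 + C2*c^3


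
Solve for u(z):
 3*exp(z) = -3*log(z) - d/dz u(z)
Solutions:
 u(z) = C1 - 3*z*log(z) + 3*z - 3*exp(z)


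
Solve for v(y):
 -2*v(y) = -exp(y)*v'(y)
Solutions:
 v(y) = C1*exp(-2*exp(-y))


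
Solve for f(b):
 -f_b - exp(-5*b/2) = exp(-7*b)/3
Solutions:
 f(b) = C1 + exp(-7*b)/21 + 2*exp(-5*b/2)/5


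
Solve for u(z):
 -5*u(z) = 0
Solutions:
 u(z) = 0


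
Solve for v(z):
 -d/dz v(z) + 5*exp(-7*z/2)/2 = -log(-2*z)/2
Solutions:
 v(z) = C1 + z*log(-z)/2 + z*(-1 + log(2))/2 - 5*exp(-7*z/2)/7


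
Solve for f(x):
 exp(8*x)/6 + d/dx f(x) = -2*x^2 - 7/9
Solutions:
 f(x) = C1 - 2*x^3/3 - 7*x/9 - exp(8*x)/48


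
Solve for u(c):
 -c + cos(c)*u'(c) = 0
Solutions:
 u(c) = C1 + Integral(c/cos(c), c)


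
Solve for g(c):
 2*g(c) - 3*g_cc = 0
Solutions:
 g(c) = C1*exp(-sqrt(6)*c/3) + C2*exp(sqrt(6)*c/3)


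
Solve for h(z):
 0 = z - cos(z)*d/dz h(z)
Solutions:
 h(z) = C1 + Integral(z/cos(z), z)


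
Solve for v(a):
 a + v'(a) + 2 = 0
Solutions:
 v(a) = C1 - a^2/2 - 2*a


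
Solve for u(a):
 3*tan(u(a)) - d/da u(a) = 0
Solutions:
 u(a) = pi - asin(C1*exp(3*a))
 u(a) = asin(C1*exp(3*a))


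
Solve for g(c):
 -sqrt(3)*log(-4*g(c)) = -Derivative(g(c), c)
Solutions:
 -sqrt(3)*Integral(1/(log(-_y) + 2*log(2)), (_y, g(c)))/3 = C1 - c


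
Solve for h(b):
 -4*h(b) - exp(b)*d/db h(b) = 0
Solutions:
 h(b) = C1*exp(4*exp(-b))


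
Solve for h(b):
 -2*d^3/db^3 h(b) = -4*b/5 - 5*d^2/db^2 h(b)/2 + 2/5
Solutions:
 h(b) = C1 + C2*b + C3*exp(5*b/4) - 4*b^3/75 - 6*b^2/125


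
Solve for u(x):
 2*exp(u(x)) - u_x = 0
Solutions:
 u(x) = log(-1/(C1 + 2*x))


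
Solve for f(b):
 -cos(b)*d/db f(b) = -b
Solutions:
 f(b) = C1 + Integral(b/cos(b), b)


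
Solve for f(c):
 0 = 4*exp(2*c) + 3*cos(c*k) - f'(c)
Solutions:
 f(c) = C1 + 2*exp(2*c) + 3*sin(c*k)/k


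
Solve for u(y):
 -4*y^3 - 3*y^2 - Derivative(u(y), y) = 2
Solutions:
 u(y) = C1 - y^4 - y^3 - 2*y


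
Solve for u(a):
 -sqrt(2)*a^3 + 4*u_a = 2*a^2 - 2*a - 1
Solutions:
 u(a) = C1 + sqrt(2)*a^4/16 + a^3/6 - a^2/4 - a/4


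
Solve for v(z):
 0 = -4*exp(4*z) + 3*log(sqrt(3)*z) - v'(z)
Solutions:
 v(z) = C1 + 3*z*log(z) + z*(-3 + 3*log(3)/2) - exp(4*z)


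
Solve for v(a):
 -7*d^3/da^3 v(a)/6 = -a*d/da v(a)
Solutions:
 v(a) = C1 + Integral(C2*airyai(6^(1/3)*7^(2/3)*a/7) + C3*airybi(6^(1/3)*7^(2/3)*a/7), a)


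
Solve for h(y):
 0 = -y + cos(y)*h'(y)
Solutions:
 h(y) = C1 + Integral(y/cos(y), y)


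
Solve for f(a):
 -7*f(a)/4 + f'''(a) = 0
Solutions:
 f(a) = C3*exp(14^(1/3)*a/2) + (C1*sin(14^(1/3)*sqrt(3)*a/4) + C2*cos(14^(1/3)*sqrt(3)*a/4))*exp(-14^(1/3)*a/4)


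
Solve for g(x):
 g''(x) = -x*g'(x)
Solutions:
 g(x) = C1 + C2*erf(sqrt(2)*x/2)


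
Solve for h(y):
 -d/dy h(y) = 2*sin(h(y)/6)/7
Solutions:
 2*y/7 + 3*log(cos(h(y)/6) - 1) - 3*log(cos(h(y)/6) + 1) = C1


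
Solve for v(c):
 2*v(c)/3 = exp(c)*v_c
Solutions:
 v(c) = C1*exp(-2*exp(-c)/3)


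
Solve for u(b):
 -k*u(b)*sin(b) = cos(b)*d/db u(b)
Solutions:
 u(b) = C1*exp(k*log(cos(b)))


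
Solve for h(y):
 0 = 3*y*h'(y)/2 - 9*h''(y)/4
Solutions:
 h(y) = C1 + C2*erfi(sqrt(3)*y/3)


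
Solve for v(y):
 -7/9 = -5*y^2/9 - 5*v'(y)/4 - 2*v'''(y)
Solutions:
 v(y) = C1 + C2*sin(sqrt(10)*y/4) + C3*cos(sqrt(10)*y/4) - 4*y^3/27 + 92*y/45


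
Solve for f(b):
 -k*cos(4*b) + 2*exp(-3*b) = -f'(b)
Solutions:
 f(b) = C1 + k*sin(4*b)/4 + 2*exp(-3*b)/3


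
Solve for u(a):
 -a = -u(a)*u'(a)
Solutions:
 u(a) = -sqrt(C1 + a^2)
 u(a) = sqrt(C1 + a^2)


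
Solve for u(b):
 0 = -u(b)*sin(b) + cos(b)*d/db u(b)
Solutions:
 u(b) = C1/cos(b)


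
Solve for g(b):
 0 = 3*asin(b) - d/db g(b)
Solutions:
 g(b) = C1 + 3*b*asin(b) + 3*sqrt(1 - b^2)


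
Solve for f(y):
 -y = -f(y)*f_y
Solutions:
 f(y) = -sqrt(C1 + y^2)
 f(y) = sqrt(C1 + y^2)


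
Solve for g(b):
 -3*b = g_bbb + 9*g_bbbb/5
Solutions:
 g(b) = C1 + C2*b + C3*b^2 + C4*exp(-5*b/9) - b^4/8 + 9*b^3/10


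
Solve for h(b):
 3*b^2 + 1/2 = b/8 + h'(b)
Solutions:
 h(b) = C1 + b^3 - b^2/16 + b/2


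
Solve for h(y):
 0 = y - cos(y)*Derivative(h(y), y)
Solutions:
 h(y) = C1 + Integral(y/cos(y), y)


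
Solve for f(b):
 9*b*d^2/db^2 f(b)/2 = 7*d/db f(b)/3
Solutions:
 f(b) = C1 + C2*b^(41/27)


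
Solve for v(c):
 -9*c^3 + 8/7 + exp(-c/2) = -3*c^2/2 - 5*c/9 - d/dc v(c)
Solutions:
 v(c) = C1 + 9*c^4/4 - c^3/2 - 5*c^2/18 - 8*c/7 + 2*exp(-c/2)


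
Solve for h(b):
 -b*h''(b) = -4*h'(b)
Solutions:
 h(b) = C1 + C2*b^5


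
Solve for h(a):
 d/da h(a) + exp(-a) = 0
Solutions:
 h(a) = C1 + exp(-a)


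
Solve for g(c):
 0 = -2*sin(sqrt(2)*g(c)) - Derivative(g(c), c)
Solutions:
 g(c) = sqrt(2)*(pi - acos((-exp(2*sqrt(2)*C1) - exp(4*sqrt(2)*c))/(exp(2*sqrt(2)*C1) - exp(4*sqrt(2)*c)))/2)
 g(c) = sqrt(2)*acos((-exp(2*sqrt(2)*C1) - exp(4*sqrt(2)*c))/(exp(2*sqrt(2)*C1) - exp(4*sqrt(2)*c)))/2


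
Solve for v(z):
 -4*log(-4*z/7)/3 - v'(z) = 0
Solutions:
 v(z) = C1 - 4*z*log(-z)/3 + 4*z*(-2*log(2) + 1 + log(7))/3


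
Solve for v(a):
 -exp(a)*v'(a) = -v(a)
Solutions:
 v(a) = C1*exp(-exp(-a))


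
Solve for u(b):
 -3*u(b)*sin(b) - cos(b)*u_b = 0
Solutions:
 u(b) = C1*cos(b)^3


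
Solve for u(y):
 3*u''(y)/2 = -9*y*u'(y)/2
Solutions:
 u(y) = C1 + C2*erf(sqrt(6)*y/2)


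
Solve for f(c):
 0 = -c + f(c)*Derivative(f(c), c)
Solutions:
 f(c) = -sqrt(C1 + c^2)
 f(c) = sqrt(C1 + c^2)


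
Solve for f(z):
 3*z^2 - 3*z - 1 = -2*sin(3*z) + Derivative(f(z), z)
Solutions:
 f(z) = C1 + z^3 - 3*z^2/2 - z - 2*cos(3*z)/3


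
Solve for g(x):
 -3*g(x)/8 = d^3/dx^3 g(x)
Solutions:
 g(x) = C3*exp(-3^(1/3)*x/2) + (C1*sin(3^(5/6)*x/4) + C2*cos(3^(5/6)*x/4))*exp(3^(1/3)*x/4)
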